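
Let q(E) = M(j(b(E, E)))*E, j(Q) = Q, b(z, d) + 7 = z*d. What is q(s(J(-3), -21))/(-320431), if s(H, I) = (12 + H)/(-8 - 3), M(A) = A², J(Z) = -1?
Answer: 36/320431 ≈ 0.00011235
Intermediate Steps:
b(z, d) = -7 + d*z (b(z, d) = -7 + z*d = -7 + d*z)
s(H, I) = -12/11 - H/11 (s(H, I) = (12 + H)/(-11) = (12 + H)*(-1/11) = -12/11 - H/11)
q(E) = E*(-7 + E²)² (q(E) = (-7 + E*E)²*E = (-7 + E²)²*E = E*(-7 + E²)²)
q(s(J(-3), -21))/(-320431) = ((-12/11 - 1/11*(-1))*(-7 + (-12/11 - 1/11*(-1))²)²)/(-320431) = ((-12/11 + 1/11)*(-7 + (-12/11 + 1/11)²)²)*(-1/320431) = -(-7 + (-1)²)²*(-1/320431) = -(-7 + 1)²*(-1/320431) = -1*(-6)²*(-1/320431) = -1*36*(-1/320431) = -36*(-1/320431) = 36/320431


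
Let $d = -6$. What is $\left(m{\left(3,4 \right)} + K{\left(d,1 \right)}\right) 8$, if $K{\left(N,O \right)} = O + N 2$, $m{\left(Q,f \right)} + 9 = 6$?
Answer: $-112$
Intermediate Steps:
$m{\left(Q,f \right)} = -3$ ($m{\left(Q,f \right)} = -9 + 6 = -3$)
$K{\left(N,O \right)} = O + 2 N$
$\left(m{\left(3,4 \right)} + K{\left(d,1 \right)}\right) 8 = \left(-3 + \left(1 + 2 \left(-6\right)\right)\right) 8 = \left(-3 + \left(1 - 12\right)\right) 8 = \left(-3 - 11\right) 8 = \left(-14\right) 8 = -112$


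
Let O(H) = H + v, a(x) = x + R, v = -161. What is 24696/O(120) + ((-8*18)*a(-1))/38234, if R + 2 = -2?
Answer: -472098672/783797 ≈ -602.32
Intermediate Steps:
R = -4 (R = -2 - 2 = -4)
a(x) = -4 + x (a(x) = x - 4 = -4 + x)
O(H) = -161 + H (O(H) = H - 161 = -161 + H)
24696/O(120) + ((-8*18)*a(-1))/38234 = 24696/(-161 + 120) + ((-8*18)*(-4 - 1))/38234 = 24696/(-41) - 144*(-5)*(1/38234) = 24696*(-1/41) + 720*(1/38234) = -24696/41 + 360/19117 = -472098672/783797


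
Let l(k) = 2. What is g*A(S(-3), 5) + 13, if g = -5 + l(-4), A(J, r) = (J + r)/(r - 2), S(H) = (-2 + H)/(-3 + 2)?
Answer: 3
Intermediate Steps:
S(H) = 2 - H (S(H) = (-2 + H)/(-1) = (-2 + H)*(-1) = 2 - H)
A(J, r) = (J + r)/(-2 + r)
g = -3 (g = -5 + 2 = -3)
g*A(S(-3), 5) + 13 = -3*((2 - 1*(-3)) + 5)/(-2 + 5) + 13 = -3*((2 + 3) + 5)/3 + 13 = -(5 + 5) + 13 = -10 + 13 = 3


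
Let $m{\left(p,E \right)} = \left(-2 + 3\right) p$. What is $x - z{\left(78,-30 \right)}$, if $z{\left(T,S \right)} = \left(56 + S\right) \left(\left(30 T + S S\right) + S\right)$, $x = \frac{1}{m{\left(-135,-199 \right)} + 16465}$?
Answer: $- \frac{1362901799}{16330} \approx -83460.0$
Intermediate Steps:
$m{\left(p,E \right)} = p$ ($m{\left(p,E \right)} = 1 p = p$)
$x = \frac{1}{16330}$ ($x = \frac{1}{-135 + 16465} = \frac{1}{16330} \approx 6.1237 \cdot 10^{-5}$)
$z{\left(T,S \right)} = \left(56 + S\right) \left(S + S^{2} + 30 T\right)$ ($z{\left(T,S \right)} = \left(56 + S\right) \left(\left(30 T + S^{2}\right) + S\right) = \left(56 + S\right) \left(\left(S^{2} + 30 T\right) + S\right) = \left(56 + S\right) \left(S + S^{2} + 30 T\right)$)
$x - z{\left(78,-30 \right)} = \frac{1}{16330} - \left(\left(-30\right)^{3} + 56 \left(-30\right) + 57 \left(-30\right)^{2} + 1680 \cdot 78 + 30 \left(-30\right) 78\right) = \frac{1}{16330} - \left(-27000 - 1680 + 57 \cdot 900 + 131040 - 70200\right) = \frac{1}{16330} - \left(-27000 - 1680 + 51300 + 131040 - 70200\right) = \frac{1}{16330} - 83460 = - \frac{1362901799}{16330}$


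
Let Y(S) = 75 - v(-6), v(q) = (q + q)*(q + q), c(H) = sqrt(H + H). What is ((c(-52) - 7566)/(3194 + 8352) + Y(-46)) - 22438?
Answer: -129936694/5773 + I*sqrt(26)/5773 ≈ -22508.0 + 0.00088325*I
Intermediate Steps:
c(H) = sqrt(2)*sqrt(H) (c(H) = sqrt(2*H) = sqrt(2)*sqrt(H))
v(q) = 4*q**2 (v(q) = (2*q)*(2*q) = 4*q**2)
Y(S) = -69 (Y(S) = 75 - 4*(-6)**2 = 75 - 4*36 = 75 - 1*144 = 75 - 144 = -69)
((c(-52) - 7566)/(3194 + 8352) + Y(-46)) - 22438 = ((sqrt(2)*sqrt(-52) - 7566)/(3194 + 8352) - 69) - 22438 = ((sqrt(2)*(2*I*sqrt(13)) - 7566)/11546 - 69) - 22438 = ((2*I*sqrt(26) - 7566)*(1/11546) - 69) - 22438 = ((-7566 + 2*I*sqrt(26))*(1/11546) - 69) - 22438 = ((-3783/5773 + I*sqrt(26)/5773) - 69) - 22438 = (-402120/5773 + I*sqrt(26)/5773) - 22438 = -129936694/5773 + I*sqrt(26)/5773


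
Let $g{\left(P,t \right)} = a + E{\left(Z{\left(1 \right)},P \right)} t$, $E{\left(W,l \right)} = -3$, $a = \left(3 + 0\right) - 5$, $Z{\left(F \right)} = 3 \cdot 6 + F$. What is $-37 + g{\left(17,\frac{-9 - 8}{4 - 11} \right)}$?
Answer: $- \frac{324}{7} \approx -46.286$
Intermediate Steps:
$Z{\left(F \right)} = 18 + F$
$a = -2$ ($a = 3 - 5 = -2$)
$g{\left(P,t \right)} = -2 - 3 t$
$-37 + g{\left(17,\frac{-9 - 8}{4 - 11} \right)} = -37 - \left(2 + 3 \frac{-9 - 8}{4 - 11}\right) = -37 - \left(2 + 3 \left(- \frac{17}{-7}\right)\right) = -37 - \left(2 + 3 \left(\left(-17\right) \left(- \frac{1}{7}\right)\right)\right) = -37 - \frac{65}{7} = - \frac{324}{7}$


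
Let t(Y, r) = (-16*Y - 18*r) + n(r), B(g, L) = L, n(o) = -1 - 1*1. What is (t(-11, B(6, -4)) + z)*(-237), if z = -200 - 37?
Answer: -2133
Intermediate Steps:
n(o) = -2 (n(o) = -1 - 1 = -2)
t(Y, r) = -2 - 18*r - 16*Y (t(Y, r) = (-16*Y - 18*r) - 2 = (-18*r - 16*Y) - 2 = -2 - 18*r - 16*Y)
z = -237
(t(-11, B(6, -4)) + z)*(-237) = ((-2 - 18*(-4) - 16*(-11)) - 237)*(-237) = ((-2 + 72 + 176) - 237)*(-237) = (246 - 237)*(-237) = 9*(-237) = -2133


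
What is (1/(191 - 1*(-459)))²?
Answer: 1/422500 ≈ 2.3669e-6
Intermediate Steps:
(1/(191 - 1*(-459)))² = (1/(191 + 459))² = (1/650)² = 1/422500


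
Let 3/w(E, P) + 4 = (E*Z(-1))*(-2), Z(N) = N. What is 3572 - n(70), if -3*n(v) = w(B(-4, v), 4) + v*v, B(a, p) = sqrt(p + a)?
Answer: 968195/186 + sqrt(66)/124 ≈ 5205.4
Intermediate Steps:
B(a, p) = sqrt(a + p)
w(E, P) = 3/(-4 + 2*E) (w(E, P) = 3/(-4 + (E*(-1))*(-2)) = 3/(-4 - E*(-2)) = 3/(-4 + 2*E))
n(v) = -1/(2*(-2 + sqrt(-4 + v))) - v**2/3 (n(v) = -(3/(2*(-2 + sqrt(-4 + v))) + v*v)/3 = -(3/(2*(-2 + sqrt(-4 + v))) + v**2)/3 = -(v**2 + 3/(2*(-2 + sqrt(-4 + v))))/3 = -1/(2*(-2 + sqrt(-4 + v))) - v**2/3)
3572 - n(70) = 3572 - (3 + 2*70**2*(-2 + sqrt(-4 + 70)))/(6*(2 - sqrt(-4 + 70))) = 3572 - (3 + 2*4900*(-2 + sqrt(66)))/(6*(2 - sqrt(66))) = 3572 - (3 + (-19600 + 9800*sqrt(66)))/(6*(2 - sqrt(66))) = 3572 - (-19597 + 9800*sqrt(66))/(6*(2 - sqrt(66)))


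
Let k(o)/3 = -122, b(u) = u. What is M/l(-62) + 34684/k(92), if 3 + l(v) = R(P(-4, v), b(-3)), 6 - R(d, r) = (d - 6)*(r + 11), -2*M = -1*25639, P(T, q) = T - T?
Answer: 974351/6222 ≈ 156.60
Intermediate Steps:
P(T, q) = 0
M = 25639/2 (M = -(-1)*25639/2 = -1/2*(-25639) = 25639/2 ≈ 12820.)
k(o) = -366 (k(o) = 3*(-122) = -366)
R(d, r) = 6 - (-6 + d)*(11 + r) (R(d, r) = 6 - (d - 6)*(r + 11) = 6 - (-6 + d)*(11 + r))
l(v) = 51 (l(v) = -3 + (72 - 11*0 + 6*(-3) - 1*0*(-3)) = -3 + (72 + 0 - 18 + 0) = -3 + 54 = 51)
M/l(-62) + 34684/k(92) = (25639/2)/51 + 34684/(-366) = (25639/2)*(1/51) + 34684*(-1/366) = 25639/102 - 17342/183 = 974351/6222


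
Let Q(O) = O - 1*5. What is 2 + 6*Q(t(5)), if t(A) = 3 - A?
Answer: -40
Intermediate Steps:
Q(O) = -5 + O (Q(O) = O - 5 = -5 + O)
2 + 6*Q(t(5)) = 2 + 6*(-5 + (3 - 1*5)) = 2 + 6*(-5 + (3 - 5)) = 2 + 6*(-5 - 2) = 2 + 6*(-7) = 2 - 42 = -40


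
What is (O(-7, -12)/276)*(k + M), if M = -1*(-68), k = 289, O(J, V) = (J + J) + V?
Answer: -1547/46 ≈ -33.630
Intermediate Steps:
O(J, V) = V + 2*J (O(J, V) = 2*J + V = V + 2*J)
M = 68
(O(-7, -12)/276)*(k + M) = ((-12 + 2*(-7))/276)*(289 + 68) = ((-12 - 14)*(1/276))*357 = -26*1/276*357 = -13/138*357 = -1547/46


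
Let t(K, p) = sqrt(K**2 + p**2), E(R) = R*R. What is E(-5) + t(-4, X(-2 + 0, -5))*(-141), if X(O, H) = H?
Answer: 25 - 141*sqrt(41) ≈ -877.84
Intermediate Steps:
E(R) = R**2
E(-5) + t(-4, X(-2 + 0, -5))*(-141) = (-5)**2 + sqrt((-4)**2 + (-5)**2)*(-141) = 25 + sqrt(16 + 25)*(-141) = 25 + sqrt(41)*(-141) = 25 - 141*sqrt(41)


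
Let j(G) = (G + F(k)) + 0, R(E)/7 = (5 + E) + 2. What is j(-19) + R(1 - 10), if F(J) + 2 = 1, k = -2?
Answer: -34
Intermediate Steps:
F(J) = -1 (F(J) = -2 + 1 = -1)
R(E) = 49 + 7*E (R(E) = 7*((5 + E) + 2) = 7*(7 + E) = 49 + 7*E)
j(G) = -1 + G (j(G) = (G - 1) + 0 = (-1 + G) + 0 = -1 + G)
j(-19) + R(1 - 10) = (-1 - 19) + (49 + 7*(1 - 10)) = -20 + (49 + 7*(-9)) = -20 + (49 - 63) = -20 - 14 = -34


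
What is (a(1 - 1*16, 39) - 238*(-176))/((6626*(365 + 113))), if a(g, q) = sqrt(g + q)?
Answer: 10472/791807 + sqrt(6)/1583614 ≈ 0.013227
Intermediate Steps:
(a(1 - 1*16, 39) - 238*(-176))/((6626*(365 + 113))) = (sqrt((1 - 1*16) + 39) - 238*(-176))/((6626*(365 + 113))) = (sqrt((1 - 16) + 39) + 41888)/((6626*478)) = (sqrt(-15 + 39) + 41888)/3167228 = (sqrt(24) + 41888)*(1/3167228) = (2*sqrt(6) + 41888)*(1/3167228) = (41888 + 2*sqrt(6))*(1/3167228) = 10472/791807 + sqrt(6)/1583614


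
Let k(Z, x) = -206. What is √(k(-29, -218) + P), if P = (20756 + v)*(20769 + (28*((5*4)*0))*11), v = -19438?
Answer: 2*√6843334 ≈ 5232.0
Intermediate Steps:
P = 27373542 (P = (20756 - 19438)*(20769 + (28*((5*4)*0))*11) = 1318*(20769 + (28*(20*0))*11) = 1318*(20769 + (28*0)*11) = 1318*(20769 + 0*11) = 1318*(20769 + 0) = 1318*20769 = 27373542)
√(k(-29, -218) + P) = √(-206 + 27373542) = √27373336 = 2*√6843334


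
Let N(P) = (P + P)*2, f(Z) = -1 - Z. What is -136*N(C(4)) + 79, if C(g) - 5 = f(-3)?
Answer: -3729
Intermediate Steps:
C(g) = 7 (C(g) = 5 + (-1 - 1*(-3)) = 5 + (-1 + 3) = 5 + 2 = 7)
N(P) = 4*P (N(P) = (2*P)*2 = 4*P)
-136*N(C(4)) + 79 = -544*7 + 79 = -136*28 + 79 = -3808 + 79 = -3729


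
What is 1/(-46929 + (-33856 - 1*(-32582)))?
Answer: -1/48203 ≈ -2.0746e-5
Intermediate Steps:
1/(-46929 + (-33856 - 1*(-32582))) = 1/(-46929 + (-33856 + 32582)) = 1/(-46929 - 1274) = 1/(-48203) = -1/48203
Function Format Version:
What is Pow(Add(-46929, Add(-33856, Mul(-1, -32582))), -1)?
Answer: Rational(-1, 48203) ≈ -2.0746e-5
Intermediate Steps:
Pow(Add(-46929, Add(-33856, Mul(-1, -32582))), -1) = Pow(Add(-46929, Add(-33856, 32582)), -1) = Pow(Add(-46929, -1274), -1) = Pow(-48203, -1) = Rational(-1, 48203)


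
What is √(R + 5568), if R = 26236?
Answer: 2*√7951 ≈ 178.34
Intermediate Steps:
√(R + 5568) = √(26236 + 5568) = √31804 = 2*√7951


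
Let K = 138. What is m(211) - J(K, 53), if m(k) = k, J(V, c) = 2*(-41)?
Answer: 293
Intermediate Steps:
J(V, c) = -82
m(211) - J(K, 53) = 211 - 1*(-82) = 211 + 82 = 293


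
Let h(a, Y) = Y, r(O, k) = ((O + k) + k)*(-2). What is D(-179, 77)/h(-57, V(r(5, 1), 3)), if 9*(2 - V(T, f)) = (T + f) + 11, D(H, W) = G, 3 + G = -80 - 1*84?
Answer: -167/2 ≈ -83.500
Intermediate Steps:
G = -167 (G = -3 + (-80 - 1*84) = -3 + (-80 - 84) = -3 - 164 = -167)
r(O, k) = -4*k - 2*O (r(O, k) = (O + 2*k)*(-2) = -4*k - 2*O)
D(H, W) = -167
V(T, f) = 7/9 - T/9 - f/9 (V(T, f) = 2 - ((T + f) + 11)/9 = 2 - (11 + T + f)/9 = 2 + (-11/9 - T/9 - f/9) = 7/9 - T/9 - f/9)
D(-179, 77)/h(-57, V(r(5, 1), 3)) = -167/(7/9 - (-4*1 - 2*5)/9 - 1/9*3) = -167/(7/9 - (-4 - 10)/9 - 1/3) = -167/(7/9 - 1/9*(-14) - 1/3) = -167/(7/9 + 14/9 - 1/3) = -167/2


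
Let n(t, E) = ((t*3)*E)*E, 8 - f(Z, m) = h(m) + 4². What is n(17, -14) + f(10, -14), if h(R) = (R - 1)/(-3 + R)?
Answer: 169781/17 ≈ 9987.1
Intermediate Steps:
h(R) = (-1 + R)/(-3 + R)
f(Z, m) = -8 - (-1 + m)/(-3 + m) (f(Z, m) = 8 - ((-1 + m)/(-3 + m) + 4²) = 8 - ((-1 + m)/(-3 + m) + 16) = 8 - (16 + (-1 + m)/(-3 + m)) = 8 + (-16 - (-1 + m)/(-3 + m)) = -8 - (-1 + m)/(-3 + m))
n(t, E) = 3*t*E² (n(t, E) = ((3*t)*E)*E = (3*E*t)*E = 3*t*E²)
n(17, -14) + f(10, -14) = 3*17*(-14)² + (25 - 9*(-14))/(-3 - 14) = 3*17*196 + (25 + 126)/(-17) = 9996 - 1/17*151 = 9996 - 151/17 = 169781/17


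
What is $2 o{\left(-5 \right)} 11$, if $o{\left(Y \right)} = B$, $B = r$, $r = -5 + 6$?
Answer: $22$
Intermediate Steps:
$r = 1$
$B = 1$
$o{\left(Y \right)} = 1$
$2 o{\left(-5 \right)} 11 = 2 \cdot 1 \cdot 11 = 2 \cdot 11 = 22$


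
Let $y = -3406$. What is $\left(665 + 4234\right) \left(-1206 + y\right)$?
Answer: $-22594188$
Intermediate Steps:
$\left(665 + 4234\right) \left(-1206 + y\right) = \left(665 + 4234\right) \left(-1206 - 3406\right) = 4899 \left(-4612\right) = -22594188$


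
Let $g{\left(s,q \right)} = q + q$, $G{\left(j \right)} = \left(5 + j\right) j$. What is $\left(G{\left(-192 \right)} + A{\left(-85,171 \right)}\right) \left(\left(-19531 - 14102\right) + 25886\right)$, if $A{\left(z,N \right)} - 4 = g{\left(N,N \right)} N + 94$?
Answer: $-731967548$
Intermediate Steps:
$G{\left(j \right)} = j \left(5 + j\right)$
$g{\left(s,q \right)} = 2 q$
$A{\left(z,N \right)} = 98 + 2 N^{2}$ ($A{\left(z,N \right)} = 4 + \left(2 N N + 94\right) = 4 + \left(2 N^{2} + 94\right) = 4 + \left(94 + 2 N^{2}\right) = 98 + 2 N^{2}$)
$\left(G{\left(-192 \right)} + A{\left(-85,171 \right)}\right) \left(\left(-19531 - 14102\right) + 25886\right) = \left(- 192 \left(5 - 192\right) + \left(98 + 2 \cdot 171^{2}\right)\right) \left(\left(-19531 - 14102\right) + 25886\right) = \left(\left(-192\right) \left(-187\right) + \left(98 + 2 \cdot 29241\right)\right) \left(-33633 + 25886\right) = \left(35904 + \left(98 + 58482\right)\right) \left(-7747\right) = \left(35904 + 58580\right) \left(-7747\right) = 94484 \left(-7747\right) = -731967548$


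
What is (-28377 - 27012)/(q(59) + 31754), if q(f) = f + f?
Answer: -18463/10624 ≈ -1.7379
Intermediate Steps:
q(f) = 2*f
(-28377 - 27012)/(q(59) + 31754) = (-28377 - 27012)/(2*59 + 31754) = -55389/(118 + 31754) = -55389/31872 = -55389*1/31872 = -18463/10624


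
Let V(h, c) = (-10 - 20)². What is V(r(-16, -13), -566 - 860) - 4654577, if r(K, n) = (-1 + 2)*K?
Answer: -4653677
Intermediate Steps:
r(K, n) = K (r(K, n) = 1*K = K)
V(h, c) = 900 (V(h, c) = (-30)² = 900)
V(r(-16, -13), -566 - 860) - 4654577 = 900 - 4654577 = -4653677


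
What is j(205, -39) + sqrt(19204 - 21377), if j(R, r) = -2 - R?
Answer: -207 + I*sqrt(2173) ≈ -207.0 + 46.615*I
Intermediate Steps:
j(205, -39) + sqrt(19204 - 21377) = (-2 - 1*205) + sqrt(19204 - 21377) = (-2 - 205) + sqrt(-2173) = -207 + I*sqrt(2173)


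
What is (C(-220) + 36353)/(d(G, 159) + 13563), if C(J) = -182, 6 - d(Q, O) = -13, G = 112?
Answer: 36171/13582 ≈ 2.6632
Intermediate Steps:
d(Q, O) = 19 (d(Q, O) = 6 - 1*(-13) = 6 + 13 = 19)
(C(-220) + 36353)/(d(G, 159) + 13563) = (-182 + 36353)/(19 + 13563) = 36171/13582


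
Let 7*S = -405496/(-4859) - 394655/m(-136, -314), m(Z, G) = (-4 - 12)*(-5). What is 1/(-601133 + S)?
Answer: -544208/327518425457 ≈ -1.6616e-6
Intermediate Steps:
m(Z, G) = 80 (m(Z, G) = -16*(-5) = 80)
S = -377037793/544208 (S = (-405496/(-4859) - 394655/80)/7 = (-405496*(-1/4859) - 394655*1/80)/7 = (405496/4859 - 78931/16)/7 = (1/7)*(-377037793/77744) = -377037793/544208 ≈ -692.82)
1/(-601133 + S) = 1/(-601133 - 377037793/544208) = 1/(-327518425457/544208) = -544208/327518425457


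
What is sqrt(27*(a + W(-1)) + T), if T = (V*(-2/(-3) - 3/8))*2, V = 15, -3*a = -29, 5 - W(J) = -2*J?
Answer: sqrt(1403)/2 ≈ 18.728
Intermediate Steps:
W(J) = 5 + 2*J (W(J) = 5 - (-2)*J = 5 + 2*J)
a = 29/3 (a = -1/3*(-29) = 29/3 ≈ 9.6667)
T = 35/4 (T = (15*(-2/(-3) - 3/8))*2 = (15*(-2*(-1/3) - 3*1/8))*2 = (15*(2/3 - 3/8))*2 = (15*(7/24))*2 = (35/8)*2 = 35/4 ≈ 8.7500)
sqrt(27*(a + W(-1)) + T) = sqrt(27*(29/3 + (5 + 2*(-1))) + 35/4) = sqrt(27*(29/3 + (5 - 2)) + 35/4) = sqrt(27*(29/3 + 3) + 35/4) = sqrt(27*(38/3) + 35/4) = sqrt(342 + 35/4) = sqrt(1403/4) = sqrt(1403)/2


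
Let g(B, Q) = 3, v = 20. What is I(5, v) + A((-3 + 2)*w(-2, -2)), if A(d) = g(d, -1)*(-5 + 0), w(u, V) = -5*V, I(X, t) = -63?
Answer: -78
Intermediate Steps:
A(d) = -15 (A(d) = 3*(-5 + 0) = 3*(-5) = -15)
I(5, v) + A((-3 + 2)*w(-2, -2)) = -63 - 15 = -78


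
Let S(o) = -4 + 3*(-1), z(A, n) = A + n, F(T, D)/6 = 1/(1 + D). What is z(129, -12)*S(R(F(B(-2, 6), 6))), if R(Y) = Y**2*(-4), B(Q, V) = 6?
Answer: -819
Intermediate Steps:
F(T, D) = 6/(1 + D)
R(Y) = -4*Y**2
S(o) = -7 (S(o) = -4 - 3 = -7)
z(129, -12)*S(R(F(B(-2, 6), 6))) = (129 - 12)*(-7) = 117*(-7) = -819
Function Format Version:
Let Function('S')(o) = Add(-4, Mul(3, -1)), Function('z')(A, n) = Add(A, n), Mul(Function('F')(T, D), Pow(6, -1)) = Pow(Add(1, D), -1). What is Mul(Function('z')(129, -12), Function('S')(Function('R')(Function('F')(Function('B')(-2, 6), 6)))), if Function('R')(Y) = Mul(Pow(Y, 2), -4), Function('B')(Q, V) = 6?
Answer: -819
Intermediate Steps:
Function('F')(T, D) = Mul(6, Pow(Add(1, D), -1))
Function('R')(Y) = Mul(-4, Pow(Y, 2))
Function('S')(o) = -7 (Function('S')(o) = Add(-4, -3) = -7)
Mul(Function('z')(129, -12), Function('S')(Function('R')(Function('F')(Function('B')(-2, 6), 6)))) = Mul(Add(129, -12), -7) = Mul(117, -7) = -819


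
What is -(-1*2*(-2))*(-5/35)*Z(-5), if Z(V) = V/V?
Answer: 4/7 ≈ 0.57143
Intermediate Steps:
Z(V) = 1
-(-1*2*(-2))*(-5/35)*Z(-5) = -(-1*2*(-2))*(-5/35) = -(-2*(-2))*(-5*1/35) = -4*(-1/7) = -(-4)/7 = -1*(-4/7) = 4/7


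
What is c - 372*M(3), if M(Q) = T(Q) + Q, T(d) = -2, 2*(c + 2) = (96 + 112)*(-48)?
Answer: -5366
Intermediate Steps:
c = -4994 (c = -2 + ((96 + 112)*(-48))/2 = -2 + (208*(-48))/2 = -2 + (1/2)*(-9984) = -2 - 4992 = -4994)
M(Q) = -2 + Q
c - 372*M(3) = -4994 - 372*(-2 + 3) = -4994 - 372*1 = -4994 - 372 = -5366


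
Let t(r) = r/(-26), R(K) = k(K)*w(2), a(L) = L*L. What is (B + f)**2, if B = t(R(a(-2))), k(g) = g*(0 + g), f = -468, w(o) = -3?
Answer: 36723600/169 ≈ 2.1730e+5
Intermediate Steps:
k(g) = g**2 (k(g) = g*g = g**2)
a(L) = L**2
R(K) = -3*K**2 (R(K) = K**2*(-3) = -3*K**2)
t(r) = -r/26 (t(r) = r*(-1/26) = -r/26)
B = 24/13 (B = -(-3)*((-2)**2)**2/26 = -(-3)*4**2/26 = -(-3)*16/26 = -1/26*(-48) = 24/13 ≈ 1.8462)
(B + f)**2 = (24/13 - 468)**2 = (-6060/13)**2 = 36723600/169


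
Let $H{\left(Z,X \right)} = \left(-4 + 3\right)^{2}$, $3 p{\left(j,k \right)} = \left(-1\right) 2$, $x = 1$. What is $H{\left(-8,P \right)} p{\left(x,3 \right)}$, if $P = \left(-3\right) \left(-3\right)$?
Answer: $- \frac{2}{3} \approx -0.66667$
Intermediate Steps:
$p{\left(j,k \right)} = - \frac{2}{3}$ ($p{\left(j,k \right)} = \frac{\left(-1\right) 2}{3} = \frac{1}{3} \left(-2\right) = - \frac{2}{3}$)
$P = 9$
$H{\left(Z,X \right)} = 1$ ($H{\left(Z,X \right)} = \left(-1\right)^{2} = 1$)
$H{\left(-8,P \right)} p{\left(x,3 \right)} = 1 \left(- \frac{2}{3}\right) = - \frac{2}{3}$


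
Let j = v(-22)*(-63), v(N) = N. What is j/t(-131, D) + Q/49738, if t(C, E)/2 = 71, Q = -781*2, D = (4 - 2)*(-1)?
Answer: 17178766/1765699 ≈ 9.7292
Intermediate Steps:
D = -2 (D = 2*(-1) = -2)
Q = -1562
t(C, E) = 142 (t(C, E) = 2*71 = 142)
j = 1386 (j = -22*(-63) = 1386)
j/t(-131, D) + Q/49738 = 1386/142 - 1562/49738 = 1386*(1/142) - 1562*1/49738 = 693/71 - 781/24869 = 17178766/1765699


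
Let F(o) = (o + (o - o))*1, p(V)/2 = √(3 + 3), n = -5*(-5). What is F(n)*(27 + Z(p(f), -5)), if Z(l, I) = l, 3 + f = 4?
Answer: 675 + 50*√6 ≈ 797.47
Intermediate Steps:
n = 25
f = 1 (f = -3 + 4 = 1)
p(V) = 2*√6 (p(V) = 2*√(3 + 3) = 2*√6)
F(o) = o (F(o) = (o + 0)*1 = o*1 = o)
F(n)*(27 + Z(p(f), -5)) = 25*(27 + 2*√6) = 675 + 50*√6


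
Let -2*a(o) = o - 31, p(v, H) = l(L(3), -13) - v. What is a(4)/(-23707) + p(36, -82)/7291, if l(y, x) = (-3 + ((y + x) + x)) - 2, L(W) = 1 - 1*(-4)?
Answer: -3136525/345695474 ≈ -0.0090731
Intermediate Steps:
L(W) = 5 (L(W) = 1 + 4 = 5)
l(y, x) = -5 + y + 2*x (l(y, x) = (-3 + ((x + y) + x)) - 2 = (-3 + (y + 2*x)) - 2 = (-3 + y + 2*x) - 2 = -5 + y + 2*x)
p(v, H) = -26 - v (p(v, H) = (-5 + 5 + 2*(-13)) - v = (-5 + 5 - 26) - v = -26 - v)
a(o) = 31/2 - o/2 (a(o) = -(o - 31)/2 = -(-31 + o)/2 = 31/2 - o/2)
a(4)/(-23707) + p(36, -82)/7291 = (31/2 - ½*4)/(-23707) + (-26 - 1*36)/7291 = (31/2 - 2)*(-1/23707) + (-26 - 36)*(1/7291) = (27/2)*(-1/23707) - 62*1/7291 = -27/47414 - 62/7291 = -3136525/345695474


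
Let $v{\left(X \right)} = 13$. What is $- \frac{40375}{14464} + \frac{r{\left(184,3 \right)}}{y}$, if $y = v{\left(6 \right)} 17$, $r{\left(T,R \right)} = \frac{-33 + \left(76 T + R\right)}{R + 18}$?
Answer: $\frac{14450281}{67127424} \approx 0.21527$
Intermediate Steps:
$r{\left(T,R \right)} = \frac{-33 + R + 76 T}{18 + R}$ ($r{\left(T,R \right)} = \frac{-33 + \left(R + 76 T\right)}{18 + R} = \frac{-33 + R + 76 T}{18 + R}$)
$y = 221$ ($y = 13 \cdot 17 = 221$)
$- \frac{40375}{14464} + \frac{r{\left(184,3 \right)}}{y} = - \frac{40375}{14464} + \frac{\frac{1}{18 + 3} \left(-33 + 3 + 76 \cdot 184\right)}{221} = \left(-40375\right) \frac{1}{14464} + \frac{-33 + 3 + 13984}{21} \cdot \frac{1}{221} = - \frac{40375}{14464} + \frac{1}{21} \cdot 13954 \cdot \frac{1}{221} = - \frac{40375}{14464} + \frac{13954}{21} \cdot \frac{1}{221} = - \frac{40375}{14464} + \frac{13954}{4641} = \frac{14450281}{67127424}$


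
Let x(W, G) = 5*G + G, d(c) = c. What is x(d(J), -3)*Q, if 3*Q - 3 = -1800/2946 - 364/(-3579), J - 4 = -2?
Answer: -8753782/585763 ≈ -14.944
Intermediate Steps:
J = 2 (J = 4 - 2 = 2)
x(W, G) = 6*G
Q = 4376891/5271867 (Q = 1 + (-1800/2946 - 364/(-3579))/3 = 1 + (-1800*1/2946 - 364*(-1/3579))/3 = 1 + (-300/491 + 364/3579)/3 = 1 + (⅓)*(-894976/1757289) = 1 - 894976/5271867 = 4376891/5271867 ≈ 0.83024)
x(d(J), -3)*Q = (6*(-3))*(4376891/5271867) = -18*4376891/5271867 = -8753782/585763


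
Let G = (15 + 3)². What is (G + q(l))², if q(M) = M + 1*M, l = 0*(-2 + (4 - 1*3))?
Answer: 104976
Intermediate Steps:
l = 0 (l = 0*(-2 + (4 - 3)) = 0*(-2 + 1) = 0*(-1) = 0)
G = 324 (G = 18² = 324)
q(M) = 2*M (q(M) = M + M = 2*M)
(G + q(l))² = (324 + 2*0)² = (324 + 0)² = 324² = 104976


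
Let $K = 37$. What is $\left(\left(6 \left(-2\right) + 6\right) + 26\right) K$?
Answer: $740$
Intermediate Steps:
$\left(\left(6 \left(-2\right) + 6\right) + 26\right) K = \left(\left(6 \left(-2\right) + 6\right) + 26\right) 37 = \left(\left(-12 + 6\right) + 26\right) 37 = \left(-6 + 26\right) 37 = 20 \cdot 37 = 740$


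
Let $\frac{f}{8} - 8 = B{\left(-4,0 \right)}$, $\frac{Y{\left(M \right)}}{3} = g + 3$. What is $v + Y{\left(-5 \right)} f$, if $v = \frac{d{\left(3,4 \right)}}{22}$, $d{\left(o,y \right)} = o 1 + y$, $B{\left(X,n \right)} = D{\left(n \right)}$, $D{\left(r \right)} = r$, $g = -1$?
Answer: $\frac{8455}{22} \approx 384.32$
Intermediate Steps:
$B{\left(X,n \right)} = n$
$Y{\left(M \right)} = 6$ ($Y{\left(M \right)} = 3 \left(-1 + 3\right) = 3 \cdot 2 = 6$)
$d{\left(o,y \right)} = o + y$
$v = \frac{7}{22}$ ($v = \frac{3 + 4}{22} = 7 \cdot \frac{1}{22} = \frac{7}{22} \approx 0.31818$)
$f = 64$ ($f = 64 + 8 \cdot 0 = 64 + 0 = 64$)
$v + Y{\left(-5 \right)} f = \frac{7}{22} + 6 \cdot 64 = \frac{7}{22} + 384 = \frac{8455}{22}$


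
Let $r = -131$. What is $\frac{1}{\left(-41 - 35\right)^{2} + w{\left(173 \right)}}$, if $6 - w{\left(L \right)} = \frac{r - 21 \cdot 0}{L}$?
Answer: $\frac{173}{1000417} \approx 0.00017293$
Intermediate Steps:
$w{\left(L \right)} = 6 + \frac{131}{L}$ ($w{\left(L \right)} = 6 - \frac{-131 - 21 \cdot 0}{L} = 6 - \frac{-131 - 0}{L} = 6 - \frac{-131 + 0}{L} = 6 - - \frac{131}{L} = 6 + \frac{131}{L}$)
$\frac{1}{\left(-41 - 35\right)^{2} + w{\left(173 \right)}} = \frac{1}{\left(-41 - 35\right)^{2} + \left(6 + \frac{131}{173}\right)} = \frac{1}{\left(-76\right)^{2} + \left(6 + 131 \cdot \frac{1}{173}\right)} = \frac{1}{5776 + \left(6 + \frac{131}{173}\right)} = \frac{1}{5776 + \frac{1169}{173}} = \frac{1}{\frac{1000417}{173}} = \frac{173}{1000417}$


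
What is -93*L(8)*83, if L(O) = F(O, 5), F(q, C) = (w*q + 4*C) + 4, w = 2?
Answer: -308760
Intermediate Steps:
F(q, C) = 4 + 2*q + 4*C (F(q, C) = (2*q + 4*C) + 4 = 4 + 2*q + 4*C)
L(O) = 24 + 2*O (L(O) = 4 + 2*O + 4*5 = 4 + 2*O + 20 = 24 + 2*O)
-93*L(8)*83 = -93*(24 + 2*8)*83 = -93*(24 + 16)*83 = -93*40*83 = -3720*83 = -308760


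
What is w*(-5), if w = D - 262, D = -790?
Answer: 5260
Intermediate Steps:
w = -1052 (w = -790 - 262 = -1052)
w*(-5) = -1052*(-5) = 5260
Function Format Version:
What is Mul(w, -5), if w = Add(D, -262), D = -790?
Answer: 5260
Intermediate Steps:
w = -1052 (w = Add(-790, -262) = -1052)
Mul(w, -5) = Mul(-1052, -5) = 5260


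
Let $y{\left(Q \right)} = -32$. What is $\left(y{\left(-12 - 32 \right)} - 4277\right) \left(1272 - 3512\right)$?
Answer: $9652160$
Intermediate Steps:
$\left(y{\left(-12 - 32 \right)} - 4277\right) \left(1272 - 3512\right) = \left(-32 - 4277\right) \left(1272 - 3512\right) = \left(-4309\right) \left(-2240\right) = 9652160$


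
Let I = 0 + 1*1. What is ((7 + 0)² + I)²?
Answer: 2500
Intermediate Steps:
I = 1 (I = 0 + 1 = 1)
((7 + 0)² + I)² = ((7 + 0)² + 1)² = (7² + 1)² = (49 + 1)² = 50² = 2500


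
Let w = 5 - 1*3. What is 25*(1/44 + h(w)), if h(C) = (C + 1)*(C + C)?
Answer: 13225/44 ≈ 300.57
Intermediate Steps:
w = 2 (w = 5 - 3 = 2)
h(C) = 2*C*(1 + C) (h(C) = (1 + C)*(2*C) = 2*C*(1 + C))
25*(1/44 + h(w)) = 25*(1/44 + 2*2*(1 + 2)) = 25*(1/44 + 2*2*3) = 25*(1/44 + 12) = 25*(529/44) = 13225/44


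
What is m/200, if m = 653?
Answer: 653/200 ≈ 3.2650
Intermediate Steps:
m/200 = 653/200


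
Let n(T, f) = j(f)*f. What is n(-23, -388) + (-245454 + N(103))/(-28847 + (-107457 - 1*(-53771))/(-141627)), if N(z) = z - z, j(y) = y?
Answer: 36180959459530/240321199 ≈ 1.5055e+5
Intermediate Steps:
N(z) = 0
n(T, f) = f**2 (n(T, f) = f*f = f**2)
n(-23, -388) + (-245454 + N(103))/(-28847 + (-107457 - 1*(-53771))/(-141627)) = (-388)**2 + (-245454 + 0)/(-28847 + (-107457 - 1*(-53771))/(-141627)) = 150544 - 245454/(-28847 + (-107457 + 53771)*(-1/141627)) = 150544 - 245454/(-28847 - 53686*(-1/141627)) = 150544 - 245454/(-28847 + 3158/8331) = 150544 - 245454/(-240321199/8331) = 150544 - 245454*(-8331/240321199) = 150544 + 2044877274/240321199 = 36180959459530/240321199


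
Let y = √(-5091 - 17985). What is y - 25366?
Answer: -25366 + 6*I*√641 ≈ -25366.0 + 151.91*I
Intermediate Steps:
y = 6*I*√641 (y = √(-23076) = 6*I*√641 ≈ 151.91*I)
y - 25366 = 6*I*√641 - 25366 = -25366 + 6*I*√641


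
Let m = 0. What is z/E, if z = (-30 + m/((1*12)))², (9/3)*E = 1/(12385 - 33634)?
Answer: -57372300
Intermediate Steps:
E = -1/63747 (E = 1/(3*(12385 - 33634)) = (⅓)/(-21249) = (⅓)*(-1/21249) = -1/63747 ≈ -1.5687e-5)
z = 900 (z = (-30 + 0/((1*12)))² = (-30 + 0/12)² = (-30 + 0*(1/12))² = (-30 + 0)² = (-30)² = 900)
z/E = 900/(-1/63747) = 900*(-63747) = -57372300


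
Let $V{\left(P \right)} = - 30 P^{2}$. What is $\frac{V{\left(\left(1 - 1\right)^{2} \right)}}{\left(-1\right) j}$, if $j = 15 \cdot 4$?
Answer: $0$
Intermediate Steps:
$j = 60$
$\frac{V{\left(\left(1 - 1\right)^{2} \right)}}{\left(-1\right) j} = \frac{\left(-30\right) \left(\left(1 - 1\right)^{2}\right)^{2}}{\left(-1\right) 60} = \frac{\left(-30\right) \left(0^{2}\right)^{2}}{-60} = - 30 \cdot 0^{2} \left(- \frac{1}{60}\right) = \left(-30\right) 0 \left(- \frac{1}{60}\right) = 0 \left(- \frac{1}{60}\right) = 0$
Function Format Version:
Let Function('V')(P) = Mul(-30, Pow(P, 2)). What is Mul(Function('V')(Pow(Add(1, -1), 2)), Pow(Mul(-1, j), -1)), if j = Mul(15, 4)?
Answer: 0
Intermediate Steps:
j = 60
Mul(Function('V')(Pow(Add(1, -1), 2)), Pow(Mul(-1, j), -1)) = Mul(Mul(-30, Pow(Pow(Add(1, -1), 2), 2)), Pow(Mul(-1, 60), -1)) = Mul(Mul(-30, Pow(Pow(0, 2), 2)), Pow(-60, -1)) = Mul(Mul(-30, Pow(0, 2)), Rational(-1, 60)) = Mul(Mul(-30, 0), Rational(-1, 60)) = Mul(0, Rational(-1, 60)) = 0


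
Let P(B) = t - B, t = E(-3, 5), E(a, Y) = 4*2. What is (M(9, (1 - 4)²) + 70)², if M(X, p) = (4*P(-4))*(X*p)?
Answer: 15665764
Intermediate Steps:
E(a, Y) = 8
t = 8
P(B) = 8 - B
M(X, p) = 48*X*p (M(X, p) = (4*(8 - 1*(-4)))*(X*p) = (4*(8 + 4))*(X*p) = (4*12)*(X*p) = 48*(X*p) = 48*X*p)
(M(9, (1 - 4)²) + 70)² = (48*9*(1 - 4)² + 70)² = (48*9*(-3)² + 70)² = (48*9*9 + 70)² = (3888 + 70)² = 3958² = 15665764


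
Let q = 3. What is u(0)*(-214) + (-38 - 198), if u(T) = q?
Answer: -878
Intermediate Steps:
u(T) = 3
u(0)*(-214) + (-38 - 198) = 3*(-214) + (-38 - 198) = -642 - 236 = -878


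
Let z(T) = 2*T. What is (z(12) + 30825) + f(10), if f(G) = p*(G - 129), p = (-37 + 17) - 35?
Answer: 37394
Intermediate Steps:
p = -55 (p = -20 - 35 = -55)
f(G) = 7095 - 55*G (f(G) = -55*(G - 129) = -55*(-129 + G) = 7095 - 55*G)
(z(12) + 30825) + f(10) = (2*12 + 30825) + (7095 - 55*10) = (24 + 30825) + (7095 - 550) = 30849 + 6545 = 37394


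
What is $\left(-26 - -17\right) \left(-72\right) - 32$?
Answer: $616$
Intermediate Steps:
$\left(-26 - -17\right) \left(-72\right) - 32 = \left(-26 + 17\right) \left(-72\right) - 32 = \left(-9\right) \left(-72\right) - 32 = 648 - 32 = 616$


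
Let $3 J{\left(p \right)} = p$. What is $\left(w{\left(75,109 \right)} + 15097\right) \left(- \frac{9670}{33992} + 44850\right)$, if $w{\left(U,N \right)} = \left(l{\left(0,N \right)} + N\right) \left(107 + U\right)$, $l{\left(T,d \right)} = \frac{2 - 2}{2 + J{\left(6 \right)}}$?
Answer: $\frac{26629754500275}{16996} \approx 1.5668 \cdot 10^{9}$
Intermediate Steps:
$J{\left(p \right)} = \frac{p}{3}$
$l{\left(T,d \right)} = 0$ ($l{\left(T,d \right)} = \frac{2 - 2}{2 + \frac{1}{3} \cdot 6} = \frac{0}{2 + 2} = \frac{0}{4} = 0 \cdot \frac{1}{4} = 0$)
$w{\left(U,N \right)} = N \left(107 + U\right)$ ($w{\left(U,N \right)} = \left(0 + N\right) \left(107 + U\right) = N \left(107 + U\right)$)
$\left(w{\left(75,109 \right)} + 15097\right) \left(- \frac{9670}{33992} + 44850\right) = \left(109 \left(107 + 75\right) + 15097\right) \left(- \frac{9670}{33992} + 44850\right) = \left(109 \cdot 182 + 15097\right) \left(\left(-9670\right) \frac{1}{33992} + 44850\right) = \left(19838 + 15097\right) \left(- \frac{4835}{16996} + 44850\right) = 34935 \cdot \frac{762265765}{16996} = \frac{26629754500275}{16996}$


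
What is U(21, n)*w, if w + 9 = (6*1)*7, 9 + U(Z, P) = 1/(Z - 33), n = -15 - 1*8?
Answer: -1199/4 ≈ -299.75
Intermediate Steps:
n = -23 (n = -15 - 8 = -23)
U(Z, P) = -9 + 1/(-33 + Z) (U(Z, P) = -9 + 1/(Z - 33) = -9 + 1/(-33 + Z))
w = 33 (w = -9 + (6*1)*7 = -9 + 6*7 = -9 + 42 = 33)
U(21, n)*w = ((298 - 9*21)/(-33 + 21))*33 = ((298 - 189)/(-12))*33 = -1/12*109*33 = -109/12*33 = -1199/4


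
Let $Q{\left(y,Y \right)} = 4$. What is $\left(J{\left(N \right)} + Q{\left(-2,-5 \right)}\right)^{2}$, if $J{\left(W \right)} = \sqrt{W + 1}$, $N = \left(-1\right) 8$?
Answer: $\left(4 + i \sqrt{7}\right)^{2} \approx 9.0 + 21.166 i$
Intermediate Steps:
$N = -8$
$J{\left(W \right)} = \sqrt{1 + W}$
$\left(J{\left(N \right)} + Q{\left(-2,-5 \right)}\right)^{2} = \left(\sqrt{1 - 8} + 4\right)^{2} = \left(\sqrt{-7} + 4\right)^{2} = \left(i \sqrt{7} + 4\right)^{2} = \left(4 + i \sqrt{7}\right)^{2}$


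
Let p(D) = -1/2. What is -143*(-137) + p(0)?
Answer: 39181/2 ≈ 19591.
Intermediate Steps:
p(D) = -½ (p(D) = -1*½ = -½)
-143*(-137) + p(0) = -143*(-137) - ½ = 19591 - ½ = 39181/2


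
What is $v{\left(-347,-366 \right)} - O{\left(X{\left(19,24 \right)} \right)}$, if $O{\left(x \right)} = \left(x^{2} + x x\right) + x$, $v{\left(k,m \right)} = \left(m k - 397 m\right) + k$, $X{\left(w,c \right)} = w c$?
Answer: $-144371$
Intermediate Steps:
$X{\left(w,c \right)} = c w$
$v{\left(k,m \right)} = k - 397 m + k m$ ($v{\left(k,m \right)} = \left(k m - 397 m\right) + k = \left(- 397 m + k m\right) + k = k - 397 m + k m$)
$O{\left(x \right)} = x + 2 x^{2}$ ($O{\left(x \right)} = \left(x^{2} + x^{2}\right) + x = 2 x^{2} + x = x + 2 x^{2}$)
$v{\left(-347,-366 \right)} - O{\left(X{\left(19,24 \right)} \right)} = \left(-347 - -145302 - -127002\right) - 24 \cdot 19 \left(1 + 2 \cdot 24 \cdot 19\right) = \left(-347 + 145302 + 127002\right) - 456 \left(1 + 2 \cdot 456\right) = 271957 - 456 \left(1 + 912\right) = 271957 - 456 \cdot 913 = 271957 - 416328 = -144371$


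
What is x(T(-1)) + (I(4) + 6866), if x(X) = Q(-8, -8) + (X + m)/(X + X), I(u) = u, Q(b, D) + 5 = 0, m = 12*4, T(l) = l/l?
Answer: 13779/2 ≈ 6889.5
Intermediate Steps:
T(l) = 1
m = 48
Q(b, D) = -5 (Q(b, D) = -5 + 0 = -5)
x(X) = -5 + (48 + X)/(2*X) (x(X) = -5 + (X + 48)/(X + X) = -5 + (48 + X)/((2*X)) = -5 + (48 + X)*(1/(2*X)) = -5 + (48 + X)/(2*X))
x(T(-1)) + (I(4) + 6866) = (-9/2 + 24/1) + (4 + 6866) = (-9/2 + 24*1) + 6870 = (-9/2 + 24) + 6870 = 39/2 + 6870 = 13779/2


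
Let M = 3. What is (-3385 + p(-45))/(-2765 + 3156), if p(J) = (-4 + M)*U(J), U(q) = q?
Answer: -3340/391 ≈ -8.5422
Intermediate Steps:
p(J) = -J (p(J) = (-4 + 3)*J = -J)
(-3385 + p(-45))/(-2765 + 3156) = (-3385 - 1*(-45))/(-2765 + 3156) = (-3385 + 45)/391 = -3340*1/391 = -3340/391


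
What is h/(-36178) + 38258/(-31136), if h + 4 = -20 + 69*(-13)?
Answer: -338855417/281609552 ≈ -1.2033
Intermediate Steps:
h = -921 (h = -4 + (-20 + 69*(-13)) = -4 + (-20 - 897) = -4 - 917 = -921)
h/(-36178) + 38258/(-31136) = -921/(-36178) + 38258/(-31136) = -921*(-1/36178) + 38258*(-1/31136) = 921/36178 - 19129/15568 = -338855417/281609552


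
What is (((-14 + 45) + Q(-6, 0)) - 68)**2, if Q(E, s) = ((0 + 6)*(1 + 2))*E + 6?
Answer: 19321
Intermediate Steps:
Q(E, s) = 6 + 18*E (Q(E, s) = (6*3)*E + 6 = 18*E + 6 = 6 + 18*E)
(((-14 + 45) + Q(-6, 0)) - 68)**2 = (((-14 + 45) + (6 + 18*(-6))) - 68)**2 = ((31 + (6 - 108)) - 68)**2 = ((31 - 102) - 68)**2 = (-71 - 68)**2 = (-139)**2 = 19321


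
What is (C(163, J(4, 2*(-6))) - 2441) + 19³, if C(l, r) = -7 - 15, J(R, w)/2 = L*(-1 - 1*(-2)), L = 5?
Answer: 4396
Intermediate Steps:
J(R, w) = 10 (J(R, w) = 2*(5*(-1 - 1*(-2))) = 2*(5*(-1 + 2)) = 2*(5*1) = 2*5 = 10)
C(l, r) = -22
(C(163, J(4, 2*(-6))) - 2441) + 19³ = (-22 - 2441) + 19³ = -2463 + 6859 = 4396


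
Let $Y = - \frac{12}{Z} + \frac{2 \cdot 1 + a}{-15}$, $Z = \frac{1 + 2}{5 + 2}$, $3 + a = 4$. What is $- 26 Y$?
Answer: $\frac{3666}{5} \approx 733.2$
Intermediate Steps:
$a = 1$ ($a = -3 + 4 = 1$)
$Z = \frac{3}{7} \approx 0.42857$
$Y = - \frac{141}{5}$ ($Y = - \frac{12}{\frac{3}{7}} + \frac{2 \cdot 1 + 1}{-15} = \left(-12\right) \frac{7}{3} + \left(2 + 1\right) \left(- \frac{1}{15}\right) = -28 + 3 \left(- \frac{1}{15}\right) = -28 - \frac{1}{5} = - \frac{141}{5} \approx -28.2$)
$- 26 Y = \left(-26\right) \left(- \frac{141}{5}\right) = \frac{3666}{5}$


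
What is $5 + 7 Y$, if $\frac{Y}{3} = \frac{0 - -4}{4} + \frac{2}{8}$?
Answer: $\frac{125}{4} \approx 31.25$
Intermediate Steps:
$Y = \frac{15}{4}$ ($Y = 3 \left(\frac{0 - -4}{4} + \frac{2}{8}\right) = 3 \left(\left(0 + 4\right) \frac{1}{4} + 2 \cdot \frac{1}{8}\right) = 3 \left(4 \cdot \frac{1}{4} + \frac{1}{4}\right) = 3 \left(1 + \frac{1}{4}\right) = 3 \cdot \frac{5}{4} = \frac{15}{4} \approx 3.75$)
$5 + 7 Y = 5 + 7 \cdot \frac{15}{4} = 5 + \frac{105}{4} = \frac{125}{4}$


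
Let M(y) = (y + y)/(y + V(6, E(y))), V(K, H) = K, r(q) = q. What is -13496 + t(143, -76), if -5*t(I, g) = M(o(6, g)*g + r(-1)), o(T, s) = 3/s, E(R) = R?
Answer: -134961/10 ≈ -13496.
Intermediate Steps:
M(y) = 2*y/(6 + y) (M(y) = (y + y)/(y + 6) = (2*y)/(6 + y) = 2*y/(6 + y))
t(I, g) = -⅒ (t(I, g) = -2*((3/g)*g - 1)/(5*(6 + ((3/g)*g - 1))) = -2*(3 - 1)/(5*(6 + (3 - 1))) = -2*2/(5*(6 + 2)) = -2*2/(5*8) = -⅕*½ = -⅒)
-13496 + t(143, -76) = -13496 - ⅒ = -134961/10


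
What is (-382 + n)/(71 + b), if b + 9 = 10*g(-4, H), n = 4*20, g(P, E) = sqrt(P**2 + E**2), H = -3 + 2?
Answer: -4681/536 + 755*sqrt(17)/536 ≈ -2.9255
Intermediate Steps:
H = -1
g(P, E) = sqrt(E**2 + P**2)
n = 80
b = -9 + 10*sqrt(17) (b = -9 + 10*sqrt((-1)**2 + (-4)**2) = -9 + 10*sqrt(1 + 16) = -9 + 10*sqrt(17) ≈ 32.231)
(-382 + n)/(71 + b) = (-382 + 80)/(71 + (-9 + 10*sqrt(17))) = -302/(62 + 10*sqrt(17))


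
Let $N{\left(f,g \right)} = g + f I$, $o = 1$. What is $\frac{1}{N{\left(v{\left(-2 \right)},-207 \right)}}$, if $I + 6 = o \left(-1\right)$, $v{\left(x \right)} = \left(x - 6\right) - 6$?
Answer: $- \frac{1}{109} \approx -0.0091743$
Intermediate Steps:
$v{\left(x \right)} = -12 + x$ ($v{\left(x \right)} = \left(-6 + x\right) - 6 = -12 + x$)
$I = -7$ ($I = -6 + 1 \left(-1\right) = -6 - 1 = -7$)
$N{\left(f,g \right)} = g - 7 f$ ($N{\left(f,g \right)} = g + f \left(-7\right) = g - 7 f$)
$\frac{1}{N{\left(v{\left(-2 \right)},-207 \right)}} = \frac{1}{-207 - 7 \left(-12 - 2\right)} = \frac{1}{-207 - -98} = \frac{1}{-207 + 98} = \frac{1}{-109} = - \frac{1}{109}$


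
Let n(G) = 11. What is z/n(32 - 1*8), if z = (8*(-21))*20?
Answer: -3360/11 ≈ -305.45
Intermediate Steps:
z = -3360 (z = -168*20 = -3360)
z/n(32 - 1*8) = -3360/11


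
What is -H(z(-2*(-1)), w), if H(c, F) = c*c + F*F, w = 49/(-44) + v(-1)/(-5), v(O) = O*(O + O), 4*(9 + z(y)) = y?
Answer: -3607789/48400 ≈ -74.541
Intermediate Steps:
z(y) = -9 + y/4
v(O) = 2*O**2 (v(O) = O*(2*O) = 2*O**2)
w = -333/220 (w = 49/(-44) + (2*(-1)**2)/(-5) = 49*(-1/44) + (2*1)*(-1/5) = -49/44 + 2*(-1/5) = -49/44 - 2/5 = -333/220 ≈ -1.5136)
H(c, F) = F**2 + c**2 (H(c, F) = c**2 + F**2 = F**2 + c**2)
-H(z(-2*(-1)), w) = -((-333/220)**2 + (-9 + (-2*(-1))/4)**2) = -(110889/48400 + (-9 + (1/4)*2)**2) = -(110889/48400 + (-9 + 1/2)**2) = -(110889/48400 + (-17/2)**2) = -(110889/48400 + 289/4) = -1*3607789/48400 = -3607789/48400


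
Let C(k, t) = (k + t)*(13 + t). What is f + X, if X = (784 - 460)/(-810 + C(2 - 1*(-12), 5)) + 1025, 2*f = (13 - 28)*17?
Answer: 23317/26 ≈ 896.81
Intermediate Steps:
C(k, t) = (13 + t)*(k + t)
f = -255/2 (f = ((13 - 28)*17)/2 = (-15*17)/2 = (½)*(-255) = -255/2 ≈ -127.50)
X = 13316/13 (X = (784 - 460)/(-810 + (5² + 13*(2 - 1*(-12)) + 13*5 + (2 - 1*(-12))*5)) + 1025 = 324/(-810 + (25 + 13*(2 + 12) + 65 + (2 + 12)*5)) + 1025 = 324/(-810 + (25 + 13*14 + 65 + 14*5)) + 1025 = 324/(-810 + (25 + 182 + 65 + 70)) + 1025 = 324/(-810 + 342) + 1025 = 324/(-468) + 1025 = 324*(-1/468) + 1025 = -9/13 + 1025 = 13316/13 ≈ 1024.3)
f + X = -255/2 + 13316/13 = 23317/26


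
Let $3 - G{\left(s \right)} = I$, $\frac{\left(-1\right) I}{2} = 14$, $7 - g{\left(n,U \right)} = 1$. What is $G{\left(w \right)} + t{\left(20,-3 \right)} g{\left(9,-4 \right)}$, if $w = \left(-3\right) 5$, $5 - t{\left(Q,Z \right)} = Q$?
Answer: $-59$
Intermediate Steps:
$t{\left(Q,Z \right)} = 5 - Q$
$w = -15$
$g{\left(n,U \right)} = 6$ ($g{\left(n,U \right)} = 7 - 1 = 6$)
$I = -28$ ($I = \left(-2\right) 14 = -28$)
$G{\left(s \right)} = 31$ ($G{\left(s \right)} = 3 - -28 = 3 + 28 = 31$)
$G{\left(w \right)} + t{\left(20,-3 \right)} g{\left(9,-4 \right)} = 31 + \left(5 - 20\right) 6 = 31 - 90 = -59$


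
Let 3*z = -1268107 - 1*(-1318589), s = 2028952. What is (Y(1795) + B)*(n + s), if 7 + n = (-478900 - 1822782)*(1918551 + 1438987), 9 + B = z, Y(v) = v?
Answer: -431530556758380640/3 ≈ -1.4384e+17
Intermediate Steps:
z = 50482/3 (z = (-1268107 - 1*(-1318589))/3 = (-1268107 + 1318589)/3 = (1/3)*50482 = 50482/3 ≈ 16827.)
B = 50455/3 (B = -9 + 50482/3 = 50455/3 ≈ 16818.)
n = -7727984778923 (n = -7 + (-478900 - 1822782)*(1918551 + 1438987) = -7 - 2301682*3357538 = -7 - 7727984778916 = -7727984778923)
(Y(1795) + B)*(n + s) = (1795 + 50455/3)*(-7727984778923 + 2028952) = (55840/3)*(-7727982749971) = -431530556758380640/3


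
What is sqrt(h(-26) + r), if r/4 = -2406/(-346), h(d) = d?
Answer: sqrt(54322)/173 ≈ 1.3472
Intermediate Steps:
r = 4812/173 (r = 4*(-2406/(-346)) = 4*(-2406*(-1/346)) = 4*(1203/173) = 4812/173 ≈ 27.815)
sqrt(h(-26) + r) = sqrt(-26 + 4812/173) = sqrt(314/173) = sqrt(54322)/173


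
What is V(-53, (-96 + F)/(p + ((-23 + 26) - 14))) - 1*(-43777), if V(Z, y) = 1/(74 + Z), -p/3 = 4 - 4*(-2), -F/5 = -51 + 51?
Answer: 919318/21 ≈ 43777.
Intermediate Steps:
F = 0 (F = -5*(-51 + 51) = -5*0 = 0)
p = -36 (p = -3*(4 - 4*(-2)) = -3*(4 + 8) = -3*12 = -36)
V(-53, (-96 + F)/(p + ((-23 + 26) - 14))) - 1*(-43777) = 1/(74 - 53) - 1*(-43777) = 1/21 + 43777 = 919318/21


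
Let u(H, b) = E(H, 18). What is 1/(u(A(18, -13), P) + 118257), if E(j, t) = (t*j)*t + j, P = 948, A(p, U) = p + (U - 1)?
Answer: 1/119557 ≈ 8.3642e-6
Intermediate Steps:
A(p, U) = -1 + U + p (A(p, U) = p + (-1 + U) = -1 + U + p)
E(j, t) = j + j*t**2 (E(j, t) = (j*t)*t + j = j*t**2 + j = j + j*t**2)
u(H, b) = 325*H (u(H, b) = H*(1 + 18**2) = H*(1 + 324) = H*325 = 325*H)
1/(u(A(18, -13), P) + 118257) = 1/(325*(-1 - 13 + 18) + 118257) = 1/(325*4 + 118257) = 1/(1300 + 118257) = 1/119557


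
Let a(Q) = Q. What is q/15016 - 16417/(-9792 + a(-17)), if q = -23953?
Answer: 11562695/147291944 ≈ 0.078502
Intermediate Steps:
q/15016 - 16417/(-9792 + a(-17)) = -23953/15016 - 16417/(-9792 - 17) = -23953*1/15016 - 16417/(-9809) = -23953/15016 - 16417*(-1/9809) = -23953/15016 + 16417/9809 = 11562695/147291944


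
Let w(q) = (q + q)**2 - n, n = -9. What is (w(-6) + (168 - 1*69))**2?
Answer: 63504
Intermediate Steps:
w(q) = 9 + 4*q**2 (w(q) = (q + q)**2 - 1*(-9) = (2*q)**2 + 9 = 4*q**2 + 9 = 9 + 4*q**2)
(w(-6) + (168 - 1*69))**2 = ((9 + 4*(-6)**2) + (168 - 1*69))**2 = ((9 + 4*36) + (168 - 69))**2 = ((9 + 144) + 99)**2 = (153 + 99)**2 = 252**2 = 63504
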